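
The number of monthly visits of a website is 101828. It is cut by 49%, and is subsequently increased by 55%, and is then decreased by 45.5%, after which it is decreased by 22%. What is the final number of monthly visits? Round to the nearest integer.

Apply the 49% decrease: 101828 × 0.51 = 51932.28.
55% increase: 51932.28 × 1.55 = 80495.034.
After the 45.5% decrease: 80495.034 × 0.545 = 43869.79353.
22% decrease: 43869.79353 × 0.78 = 34218.4389534 ≈ 34218.

34218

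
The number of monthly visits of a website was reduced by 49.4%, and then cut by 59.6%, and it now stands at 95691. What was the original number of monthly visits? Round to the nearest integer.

468101

Undoing the 59.6% decrease: 95691 ÷ 0.404 ≈ 236858.910891.
Undoing the 49.4% decrease: 236858.910891 ÷ 0.506 ≈ 468101.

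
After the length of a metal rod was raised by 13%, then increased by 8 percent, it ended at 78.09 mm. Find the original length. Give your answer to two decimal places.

63.99 mm

The overall multiplier applied was 1.13 × 1.08 = 1.2204.
So the original length was 78.09 ÷ 1.2204 ≈ 63.99 mm.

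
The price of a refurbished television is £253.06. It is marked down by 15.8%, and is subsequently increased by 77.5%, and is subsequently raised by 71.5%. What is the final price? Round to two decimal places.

Apply the 15.8% decrease: £253.06 × 0.842 = £213.07652.
Apply the 77.5% increase: £213.07652 × 1.775 = £378.210823.
After the 71.5% increase: £378.210823 × 1.715 = £648.631561445 ≈ £648.63.

£648.63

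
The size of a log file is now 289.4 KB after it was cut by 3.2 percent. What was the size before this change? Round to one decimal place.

299.0 KB

The overall multiplier applied was 0.968.
So the original size was 289.4 ÷ 0.968 ≈ 299.0 KB.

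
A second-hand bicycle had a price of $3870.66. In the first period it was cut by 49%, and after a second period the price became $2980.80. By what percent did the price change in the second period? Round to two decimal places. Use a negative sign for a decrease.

51.00%

After the first period: $3870.66 × 0.51 = $1974.0366.
Second-period multiplier: $2980.80 ÷ $1974.0366 ≈ 1.510002.
That is a change of 51.00%.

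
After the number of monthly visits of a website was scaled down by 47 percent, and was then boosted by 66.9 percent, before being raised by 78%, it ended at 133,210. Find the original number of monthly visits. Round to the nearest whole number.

Undoing the 78% increase: 133,210 ÷ 1.78 ≈ 74837.078652.
Undoing the 66.9% increase: 74837.078652 ÷ 1.669 ≈ 44839.47193.
Undoing the 47% decrease: 44839.47193 ÷ 0.53 ≈ 84,603.

84,603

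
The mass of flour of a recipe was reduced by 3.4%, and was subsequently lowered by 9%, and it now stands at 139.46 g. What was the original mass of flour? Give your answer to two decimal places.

Undoing the 9% decrease: 139.46 ÷ 0.91 ≈ 153.252747.
Undoing the 3.4% decrease: 153.252747 ÷ 0.966 ≈ 158.65 g.

158.65 g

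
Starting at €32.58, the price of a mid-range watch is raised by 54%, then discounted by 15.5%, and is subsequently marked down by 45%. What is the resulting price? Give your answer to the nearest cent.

€23.32

Apply the 54% increase: €32.58 × 1.54 = €50.1732.
15.5% decrease: €50.1732 × 0.845 = €42.396354.
After the 45% decrease: €42.396354 × 0.55 = €23.3179947 ≈ €23.32.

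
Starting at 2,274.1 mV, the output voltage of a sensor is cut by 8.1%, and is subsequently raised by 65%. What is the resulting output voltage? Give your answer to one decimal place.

8.1% decrease: 2,274.1 × 0.919 = 2089.8979.
65% increase: 2089.8979 × 1.65 = 3448.331535 ≈ 3,448.3.

3,448.3 mV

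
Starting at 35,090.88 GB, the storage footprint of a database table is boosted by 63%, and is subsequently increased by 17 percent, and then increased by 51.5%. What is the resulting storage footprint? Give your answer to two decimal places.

101,386.55 GB

After the 63% increase: 35,090.88 × 1.63 = 57198.1344.
17% increase: 57198.1344 × 1.17 = 66921.817248.
After the 51.5% increase: 66921.817248 × 1.515 = 101386.55313072 ≈ 101,386.55.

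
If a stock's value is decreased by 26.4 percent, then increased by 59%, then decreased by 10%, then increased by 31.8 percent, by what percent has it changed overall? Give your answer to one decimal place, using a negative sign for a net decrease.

The combined multiplier is 0.736 × 1.59 × 0.9 × 1.318 = 1.388138688.
That corresponds to an increase of 38.8%.

38.8%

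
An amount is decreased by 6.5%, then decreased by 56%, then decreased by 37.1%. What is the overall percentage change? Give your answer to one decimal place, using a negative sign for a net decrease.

-74.1%

A 6.5% decrease multiplies by 0.935.
Then a 56% decrease: 0.935 × 0.44 = 0.4114.
Then a 37.1% decrease: 0.4114 × 0.629 = 0.2587706.
Overall factor 0.2587706, i.e. -74.1%.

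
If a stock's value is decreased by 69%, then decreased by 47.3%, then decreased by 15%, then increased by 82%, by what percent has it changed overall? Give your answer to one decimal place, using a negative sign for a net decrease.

-74.7%

The combined multiplier is 0.31 × 0.527 × 0.85 × 1.82 = 0.25273339.
That corresponds to a decrease of 74.7%.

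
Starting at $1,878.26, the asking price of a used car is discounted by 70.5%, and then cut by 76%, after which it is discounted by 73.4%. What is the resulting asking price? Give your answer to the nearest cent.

Each change multiplies by a factor: 0.295 × 0.24 × 0.266 = 0.0188328.
$1,878.26 × 0.0188328 = $35.372894928 ≈ $35.37.

$35.37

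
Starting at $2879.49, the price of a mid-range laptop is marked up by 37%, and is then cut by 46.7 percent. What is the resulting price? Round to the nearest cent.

Apply the 37% increase: $2879.49 × 1.37 = $3944.9013.
46.7% decrease: $3944.9013 × 0.533 = $2102.6323929 ≈ $2102.63.

$2102.63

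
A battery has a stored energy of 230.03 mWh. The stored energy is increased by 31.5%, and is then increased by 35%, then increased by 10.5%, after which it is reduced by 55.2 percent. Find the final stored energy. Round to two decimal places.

31.5% increase: 230.03 × 1.315 = 302.48945.
35% increase: 302.48945 × 1.35 = 408.3607575.
10.5% increase: 408.3607575 × 1.105 = 451.2386370375.
55.2% decrease: 451.2386370375 × 0.448 = 202.1549093928 ≈ 202.15.

202.15 mWh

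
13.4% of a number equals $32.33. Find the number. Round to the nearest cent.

$32.33 ÷ 0.134 ≈ $241.27.

$241.27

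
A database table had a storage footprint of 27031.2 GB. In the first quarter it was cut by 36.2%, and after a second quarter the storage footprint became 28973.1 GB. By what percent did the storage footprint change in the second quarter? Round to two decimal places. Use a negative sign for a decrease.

68.00%

After the first quarter: 27031.2 × 0.638 = 17245.9056.
Second-quarter multiplier: 28973.1 ÷ 17245.9056 ≈ 1.679999.
That is a change of 68.00%.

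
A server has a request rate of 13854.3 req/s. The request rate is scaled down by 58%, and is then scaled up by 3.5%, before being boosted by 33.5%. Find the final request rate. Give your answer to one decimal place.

Each change multiplies by a factor: 0.42 × 1.035 × 1.335 = 0.5803245.
13854.3 × 0.5803245 = 8039.98972035 ≈ 8040.0.

8040.0 req/s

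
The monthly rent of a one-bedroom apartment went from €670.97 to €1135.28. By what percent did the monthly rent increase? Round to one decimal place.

Change: €1135.28 − €670.97 = €464.31.
Relative to the original: €464.31 ÷ €670.97 ≈ 69.2%.
So the monthly rent increased by 69.2%.

69.2%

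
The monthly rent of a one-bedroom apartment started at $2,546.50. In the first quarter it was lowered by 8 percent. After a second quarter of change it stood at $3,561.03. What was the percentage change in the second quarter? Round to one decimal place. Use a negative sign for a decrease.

52.0%

After the first quarter: $2,546.50 × 0.92 = $2342.78.
Second-quarter multiplier: $3,561.03 ÷ $2342.78 ≈ 1.52.
That is a change of 52.0%.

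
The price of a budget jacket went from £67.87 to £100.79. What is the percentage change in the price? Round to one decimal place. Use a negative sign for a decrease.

48.5%

Change: £100.79 − £67.87 = £32.92.
Relative to the original: £32.92 ÷ £67.87 ≈ 48.5%.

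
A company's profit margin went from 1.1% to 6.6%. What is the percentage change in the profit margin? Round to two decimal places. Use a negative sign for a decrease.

500.00%

The change is 6.6 − 1.1 = 5.5 percentage points.
Relative to the original 1.1%, that is 5.5 ÷ 1.1 = 500.00%.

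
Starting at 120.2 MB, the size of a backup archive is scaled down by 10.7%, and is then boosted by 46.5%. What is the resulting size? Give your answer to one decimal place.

Apply the 10.7% decrease: 120.2 × 0.893 = 107.3386.
After the 46.5% increase: 107.3386 × 1.465 = 157.251049 ≈ 157.3.

157.3 MB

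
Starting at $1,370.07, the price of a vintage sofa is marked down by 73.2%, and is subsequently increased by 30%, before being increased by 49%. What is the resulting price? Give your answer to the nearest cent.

$711.23

Apply the 73.2% decrease: $1,370.07 × 0.268 = $367.17876.
30% increase: $367.17876 × 1.3 = $477.332388.
Apply the 49% increase: $477.332388 × 1.49 = $711.22525812 ≈ $711.23.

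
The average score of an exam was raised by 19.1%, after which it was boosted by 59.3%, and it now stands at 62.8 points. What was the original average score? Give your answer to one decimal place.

33.1 points

The overall multiplier applied was 1.191 × 1.593 = 1.897263.
So the original average score was 62.8 ÷ 1.897263 ≈ 33.1 points.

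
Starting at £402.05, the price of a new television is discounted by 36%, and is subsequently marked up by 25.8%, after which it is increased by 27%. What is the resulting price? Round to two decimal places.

Each change multiplies by a factor: 0.64 × 1.258 × 1.27 = 1.0225024.
£402.05 × 1.0225024 = £411.09708992 ≈ £411.10.

£411.10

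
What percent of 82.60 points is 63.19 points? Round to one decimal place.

63.19 points ÷ 82.60 points ≈ 76.5%.

76.5%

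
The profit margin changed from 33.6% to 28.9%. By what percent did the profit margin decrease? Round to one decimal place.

14.0%

The change is 28.9 − 33.6 = -4.7 percentage points.
Relative to the original 33.6%, that is -4.7 ÷ 33.6 ≈ -14.0%.
So the profit margin fell by 14.0%.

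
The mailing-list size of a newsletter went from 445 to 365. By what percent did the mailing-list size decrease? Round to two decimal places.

17.98%

Change: 365 − 445 = -80.
Relative to the original: -80 ÷ 445 ≈ -17.98%.
So the mailing-list size decreased by 17.98%.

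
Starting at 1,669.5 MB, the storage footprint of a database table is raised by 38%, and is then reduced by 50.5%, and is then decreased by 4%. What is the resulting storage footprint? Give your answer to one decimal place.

Each change multiplies by a factor: 1.38 × 0.495 × 0.96 = 0.655776.
1,669.5 × 0.655776 = 1094.818032 ≈ 1,094.8.

1,094.8 MB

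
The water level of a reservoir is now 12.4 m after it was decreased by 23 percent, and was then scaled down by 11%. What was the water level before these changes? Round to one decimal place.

The overall multiplier applied was 0.77 × 0.89 = 0.6853.
So the original water level was 12.4 ÷ 0.6853 ≈ 18.1 m.

18.1 m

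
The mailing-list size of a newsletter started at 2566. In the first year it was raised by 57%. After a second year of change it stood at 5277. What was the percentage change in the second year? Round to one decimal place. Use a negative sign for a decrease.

After the first year: 2566 × 1.57 = 4028.62.
Second-year multiplier: 5277 ÷ 4028.62 ≈ 1.30988.
That is a change of 31.0%.

31.0%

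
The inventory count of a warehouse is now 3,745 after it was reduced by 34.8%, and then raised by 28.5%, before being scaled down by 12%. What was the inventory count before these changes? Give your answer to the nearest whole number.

Undoing the 12% decrease: 3,745 ÷ 0.88 ≈ 4255.681818.
Undoing the 28.5% increase: 4255.681818 ÷ 1.285 ≈ 3311.814644.
Undoing the 34.8% decrease: 3311.814644 ÷ 0.652 ≈ 5,079.

5,079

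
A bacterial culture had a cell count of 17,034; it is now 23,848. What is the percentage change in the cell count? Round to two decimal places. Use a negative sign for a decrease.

Change: 23,848 − 17,034 = 6,814.
Relative to the original: 6,814 ÷ 17,034 ≈ 40.00%.

40.00%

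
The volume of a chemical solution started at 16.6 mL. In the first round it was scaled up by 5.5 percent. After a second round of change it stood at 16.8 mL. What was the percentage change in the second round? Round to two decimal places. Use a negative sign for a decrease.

After the first round: 16.6 × 1.055 = 17.513.
Second-round multiplier: 16.8 ÷ 17.513 ≈ 0.959287.
That is a change of -4.07%.

-4.07%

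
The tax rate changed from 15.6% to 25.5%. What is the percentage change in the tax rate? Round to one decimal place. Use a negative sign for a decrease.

63.5%

The change is 25.5 − 15.6 = 9.9 percentage points.
Relative to the original 15.6%, that is 9.9 ÷ 15.6 ≈ 63.5%.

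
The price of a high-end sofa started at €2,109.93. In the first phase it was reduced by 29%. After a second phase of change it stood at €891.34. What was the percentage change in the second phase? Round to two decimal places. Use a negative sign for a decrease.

After the first phase: €2,109.93 × 0.71 = €1498.0503.
Second-phase multiplier: €891.34 ÷ €1498.0503 ≈ 0.595.
That is a change of -40.50%.

-40.50%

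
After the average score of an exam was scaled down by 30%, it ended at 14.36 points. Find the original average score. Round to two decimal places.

20.51 points

The overall multiplier applied was 0.7.
So the original average score was 14.36 ÷ 0.7 ≈ 20.51 points.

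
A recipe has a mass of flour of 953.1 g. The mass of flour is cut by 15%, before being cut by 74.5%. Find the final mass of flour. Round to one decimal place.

206.6 g

After the 15% decrease: 953.1 × 0.85 = 810.135.
74.5% decrease: 810.135 × 0.255 = 206.584425 ≈ 206.6.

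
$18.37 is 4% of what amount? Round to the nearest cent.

$18.37 ÷ 0.04 = $459.25.

$459.25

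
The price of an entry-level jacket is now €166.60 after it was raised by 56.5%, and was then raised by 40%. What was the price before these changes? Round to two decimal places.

€76.04

Undoing the 40% increase: €166.60 ÷ 1.4 = €119.
Undoing the 56.5% increase: €119 ÷ 1.565 ≈ €76.04.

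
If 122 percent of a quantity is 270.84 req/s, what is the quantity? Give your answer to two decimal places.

270.84 req/s ÷ 1.22 = 222.00 req/s.

222.00 req/s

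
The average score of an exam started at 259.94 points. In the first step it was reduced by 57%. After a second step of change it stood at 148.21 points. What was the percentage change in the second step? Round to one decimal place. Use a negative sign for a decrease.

32.6%

After the first step: 259.94 × 0.43 = 111.7742.
Second-step multiplier: 148.21 ÷ 111.7742 ≈ 1.32598.
That is a change of 32.6%.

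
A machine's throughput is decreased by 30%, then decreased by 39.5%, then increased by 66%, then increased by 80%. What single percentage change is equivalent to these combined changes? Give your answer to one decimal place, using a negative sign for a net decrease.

A 30% decrease multiplies by 0.7.
Then a 39.5% decrease: 0.7 × 0.605 = 0.4235.
Then a 66% increase: 0.4235 × 1.66 = 0.70301.
Then an 80% increase: 0.70301 × 1.8 = 1.265418.
Overall factor 1.265418, i.e. 26.5%.

26.5%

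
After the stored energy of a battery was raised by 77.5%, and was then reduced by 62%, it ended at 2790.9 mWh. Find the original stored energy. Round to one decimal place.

Undoing the 62% decrease: 2790.9 ÷ 0.38 ≈ 7344.473684.
Undoing the 77.5% increase: 7344.473684 ÷ 1.775 ≈ 4137.7 mWh.

4137.7 mWh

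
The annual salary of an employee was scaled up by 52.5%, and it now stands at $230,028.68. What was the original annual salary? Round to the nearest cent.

$150,838.48

The overall multiplier applied was 1.525.
So the original annual salary was $230,028.68 ÷ 1.525 ≈ $150,838.48.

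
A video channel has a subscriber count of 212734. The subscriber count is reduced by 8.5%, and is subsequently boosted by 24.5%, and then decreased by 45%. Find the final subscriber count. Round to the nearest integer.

133288

Apply the 8.5% decrease: 212734 × 0.915 = 194651.61.
24.5% increase: 194651.61 × 1.245 = 242341.25445.
After the 45% decrease: 242341.25445 × 0.55 = 133287.6899475 ≈ 133288.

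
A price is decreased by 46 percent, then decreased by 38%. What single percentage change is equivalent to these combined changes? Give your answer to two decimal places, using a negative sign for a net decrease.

-66.52%

The combined multiplier is 0.54 × 0.62 = 0.3348.
That corresponds to a decrease of 66.52%.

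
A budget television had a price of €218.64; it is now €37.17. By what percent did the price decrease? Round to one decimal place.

Change: €37.17 − €218.64 = -€181.47.
Relative to the original: -€181.47 ÷ €218.64 ≈ -83.0%.
So the price decreased by 83.0%.

83.0%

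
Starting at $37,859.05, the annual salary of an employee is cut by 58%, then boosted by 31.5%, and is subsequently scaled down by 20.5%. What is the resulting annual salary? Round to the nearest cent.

$16,623.09

Each change multiplies by a factor: 0.42 × 1.315 × 0.795 = 0.4390785.
$37,859.05 × 0.4390785 = $16623.094885425 ≈ $16,623.09.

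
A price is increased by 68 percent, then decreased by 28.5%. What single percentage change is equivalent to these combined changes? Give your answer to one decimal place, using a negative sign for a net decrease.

20.1%

The combined multiplier is 1.68 × 0.715 = 1.2012.
That corresponds to an increase of 20.1%.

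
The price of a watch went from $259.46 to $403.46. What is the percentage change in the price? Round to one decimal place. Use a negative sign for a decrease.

Change: $403.46 − $259.46 = $144.00.
Relative to the original: $144.00 ÷ $259.46 ≈ 55.5%.

55.5%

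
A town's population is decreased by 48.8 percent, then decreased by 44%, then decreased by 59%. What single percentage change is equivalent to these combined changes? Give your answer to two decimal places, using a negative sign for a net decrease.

A 48.8% decrease multiplies by 0.512.
Then a 44% decrease: 0.512 × 0.56 = 0.28672.
Then a 59% decrease: 0.28672 × 0.41 = 0.1175552.
Overall factor 0.1175552, i.e. -88.24%.

-88.24%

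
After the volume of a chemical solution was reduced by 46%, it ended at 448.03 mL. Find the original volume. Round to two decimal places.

The overall multiplier applied was 0.54.
So the original volume was 448.03 ÷ 0.54 ≈ 829.69 mL.

829.69 mL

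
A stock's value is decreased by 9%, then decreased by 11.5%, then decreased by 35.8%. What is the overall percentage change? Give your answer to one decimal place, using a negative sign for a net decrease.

-48.3%

A 9% decrease multiplies by 0.91.
Then an 11.5% decrease: 0.91 × 0.885 = 0.80535.
Then a 35.8% decrease: 0.80535 × 0.642 = 0.5170347.
Overall factor 0.5170347, i.e. -48.3%.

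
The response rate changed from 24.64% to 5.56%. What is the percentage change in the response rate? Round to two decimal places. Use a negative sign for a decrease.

-77.44%

The change is 5.56 − 24.64 = -19.08 percentage points.
Relative to the original 24.64%, that is -19.08 ÷ 24.64 ≈ -77.44%.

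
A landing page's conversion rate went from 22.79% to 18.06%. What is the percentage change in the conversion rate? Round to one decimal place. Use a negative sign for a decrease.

-20.8%

The change is 18.06 − 22.79 = -4.73 percentage points.
Relative to the original 22.79%, that is -4.73 ÷ 22.79 ≈ -20.8%.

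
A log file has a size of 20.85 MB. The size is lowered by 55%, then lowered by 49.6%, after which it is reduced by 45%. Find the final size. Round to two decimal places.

2.60 MB

Each change multiplies by a factor: 0.45 × 0.504 × 0.55 = 0.12474.
20.85 × 0.12474 = 2.600829 ≈ 2.60.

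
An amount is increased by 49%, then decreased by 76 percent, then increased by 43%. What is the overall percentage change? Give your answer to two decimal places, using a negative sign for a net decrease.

-48.86%

The combined multiplier is 1.49 × 0.24 × 1.43 = 0.511368.
That corresponds to a decrease of 48.86%.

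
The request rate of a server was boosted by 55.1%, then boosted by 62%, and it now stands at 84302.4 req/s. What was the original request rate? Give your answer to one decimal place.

33551.6 req/s

The overall multiplier applied was 1.551 × 1.62 = 2.51262.
So the original request rate was 84302.4 ÷ 2.51262 ≈ 33551.6 req/s.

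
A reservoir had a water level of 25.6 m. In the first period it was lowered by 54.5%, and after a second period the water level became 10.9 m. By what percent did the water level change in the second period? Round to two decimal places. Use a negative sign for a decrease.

-6.42%

After the first period: 25.6 × 0.455 = 11.648.
Second-period multiplier: 10.9 ÷ 11.648 ≈ 0.935783.
That is a change of -6.42%.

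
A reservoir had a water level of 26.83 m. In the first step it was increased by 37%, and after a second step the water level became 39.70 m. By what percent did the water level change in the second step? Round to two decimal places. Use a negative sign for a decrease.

8.01%

After the first step: 26.83 × 1.37 = 36.7571.
Second-step multiplier: 39.70 ÷ 36.7571 ≈ 1.080063.
That is a change of 8.01%.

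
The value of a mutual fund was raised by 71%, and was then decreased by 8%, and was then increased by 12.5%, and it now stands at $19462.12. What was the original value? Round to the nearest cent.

$10996.48

Undoing the 12.5% increase: $19462.12 ÷ 1.125 ≈ $17299.662222.
Undoing the 8% decrease: $17299.662222 ÷ 0.92 ≈ $18803.980676.
Undoing the 71% increase: $18803.980676 ÷ 1.71 ≈ $10996.48.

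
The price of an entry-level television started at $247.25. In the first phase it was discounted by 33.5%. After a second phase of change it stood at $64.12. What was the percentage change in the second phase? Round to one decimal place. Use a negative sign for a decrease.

After the first phase: $247.25 × 0.665 = $164.42125.
Second-phase multiplier: $64.12 ÷ $164.42125 ≈ 0.38997.
That is a change of -61.0%.

-61.0%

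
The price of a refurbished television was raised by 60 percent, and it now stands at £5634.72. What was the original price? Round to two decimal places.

The overall multiplier applied was 1.6.
So the original price was £5634.72 ÷ 1.6 = £3521.70.

£3521.70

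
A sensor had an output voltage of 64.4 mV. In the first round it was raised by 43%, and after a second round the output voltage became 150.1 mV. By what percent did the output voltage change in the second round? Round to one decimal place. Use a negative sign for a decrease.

63.0%

After the first round: 64.4 × 1.43 = 92.092.
Second-round multiplier: 150.1 ÷ 92.092 ≈ 1.62989.
That is a change of 63.0%.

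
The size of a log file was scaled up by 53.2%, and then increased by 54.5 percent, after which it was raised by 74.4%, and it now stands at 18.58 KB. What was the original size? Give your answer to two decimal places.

Undoing the 74.4% increase: 18.58 ÷ 1.744 ≈ 10.65367.
Undoing the 54.5% increase: 10.65367 ÷ 1.545 ≈ 6.895579.
Undoing the 53.2% increase: 6.895579 ÷ 1.532 ≈ 4.50 KB.

4.50 KB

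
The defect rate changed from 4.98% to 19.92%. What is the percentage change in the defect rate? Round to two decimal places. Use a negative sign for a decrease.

The change is 19.92 − 4.98 = 14.94 percentage points.
Relative to the original 4.98%, that is 14.94 ÷ 4.98 = 300.00%.

300.00%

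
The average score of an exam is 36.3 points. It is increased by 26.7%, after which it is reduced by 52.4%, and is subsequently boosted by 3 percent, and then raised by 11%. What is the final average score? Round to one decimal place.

25.0 points

After the 26.7% increase: 36.3 × 1.267 = 45.9921.
Apply the 52.4% decrease: 45.9921 × 0.476 = 21.8922396.
3% increase: 21.8922396 × 1.03 = 22.549006788.
After the 11% increase: 22.549006788 × 1.11 = 25.02939753468 ≈ 25.0.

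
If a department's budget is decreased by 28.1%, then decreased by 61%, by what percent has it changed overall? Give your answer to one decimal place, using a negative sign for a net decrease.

A 28.1% decrease multiplies by 0.719.
Then a 61% decrease: 0.719 × 0.39 = 0.28041.
Overall factor 0.28041, i.e. -72.0%.

-72.0%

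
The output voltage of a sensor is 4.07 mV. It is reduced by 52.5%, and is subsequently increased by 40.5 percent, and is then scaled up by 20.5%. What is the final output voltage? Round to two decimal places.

3.27 mV

Each change multiplies by a factor: 0.475 × 1.405 × 1.205 = 0.804186875.
4.07 × 0.804186875 = 3.27304058125 ≈ 3.27.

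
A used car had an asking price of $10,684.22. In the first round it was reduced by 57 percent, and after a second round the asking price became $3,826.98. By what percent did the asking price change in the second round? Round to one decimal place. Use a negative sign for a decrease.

After the first round: $10,684.22 × 0.43 = $4594.2146.
Second-round multiplier: $3,826.98 ÷ $4594.2146 ≈ 0.833.
That is a change of -16.7%.

-16.7%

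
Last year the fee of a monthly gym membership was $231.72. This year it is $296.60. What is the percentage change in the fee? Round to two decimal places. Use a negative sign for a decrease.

Change: $296.60 − $231.72 = $64.88.
Relative to the original: $64.88 ÷ $231.72 ≈ 28.00%.

28.00%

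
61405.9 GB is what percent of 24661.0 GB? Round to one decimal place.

61405.9 GB ÷ 24661.0 GB ≈ 249.0%.

249.0%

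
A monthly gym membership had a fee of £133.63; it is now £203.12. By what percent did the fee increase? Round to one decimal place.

Change: £203.12 − £133.63 = £69.49.
Relative to the original: £69.49 ÷ £133.63 ≈ 52.0%.
So the fee increased by 52.0%.

52.0%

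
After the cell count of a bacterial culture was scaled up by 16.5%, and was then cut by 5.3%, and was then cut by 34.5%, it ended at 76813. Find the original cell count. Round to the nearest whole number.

106296

The overall multiplier applied was 1.165 × 0.947 × 0.655 = 0.722632025.
So the original cell count was 76813 ÷ 0.722632025 ≈ 106296.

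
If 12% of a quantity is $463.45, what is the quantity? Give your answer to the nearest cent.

$463.45 ÷ 0.12 ≈ $3,862.08.

$3,862.08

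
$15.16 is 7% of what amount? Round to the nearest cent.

$15.16 ÷ 0.07 ≈ $216.57.

$216.57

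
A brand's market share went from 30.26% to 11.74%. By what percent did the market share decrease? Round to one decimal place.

61.2%

The change is 11.74 − 30.26 = -18.52 percentage points.
Relative to the original 30.26%, that is -18.52 ÷ 30.26 ≈ -61.2%.
So the market share fell by 61.2%.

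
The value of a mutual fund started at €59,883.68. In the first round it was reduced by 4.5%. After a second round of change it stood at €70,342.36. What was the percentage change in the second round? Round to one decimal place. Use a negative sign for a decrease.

23.0%

After the first round: €59,883.68 × 0.955 = €57188.9144.
Second-round multiplier: €70,342.36 ÷ €57188.9144 ≈ 1.23.
That is a change of 23.0%.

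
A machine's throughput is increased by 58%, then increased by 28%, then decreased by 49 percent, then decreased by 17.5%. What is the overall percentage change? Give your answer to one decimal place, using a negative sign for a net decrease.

A 58% increase multiplies by 1.58.
Then a 28% increase: 1.58 × 1.28 = 2.0224.
Then a 49% decrease: 2.0224 × 0.51 = 1.031424.
Then a 17.5% decrease: 1.031424 × 0.825 = 0.8509248.
Overall factor 0.8509248, i.e. -14.9%.

-14.9%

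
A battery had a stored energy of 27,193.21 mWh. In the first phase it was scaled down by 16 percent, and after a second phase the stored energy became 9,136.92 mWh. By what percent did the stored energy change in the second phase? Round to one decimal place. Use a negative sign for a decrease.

After the first phase: 27,193.21 × 0.84 = 22842.2964.
Second-phase multiplier: 9,136.92 ÷ 22842.2964 ≈ 0.4.
That is a change of -60.0%.

-60.0%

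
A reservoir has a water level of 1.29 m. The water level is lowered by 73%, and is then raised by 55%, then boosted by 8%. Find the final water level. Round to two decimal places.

Each change multiplies by a factor: 0.27 × 1.55 × 1.08 = 0.45198.
1.29 × 0.45198 = 0.5830542 ≈ 0.58.

0.58 m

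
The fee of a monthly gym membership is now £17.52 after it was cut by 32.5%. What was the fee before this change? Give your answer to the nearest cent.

The overall multiplier applied was 0.675.
So the original fee was £17.52 ÷ 0.675 ≈ £25.96.

£25.96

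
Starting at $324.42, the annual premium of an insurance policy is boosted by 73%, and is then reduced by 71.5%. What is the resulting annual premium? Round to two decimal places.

$159.96

Apply the 73% increase: $324.42 × 1.73 = $561.2466.
Apply the 71.5% decrease: $561.2466 × 0.285 = $159.955281 ≈ $159.96.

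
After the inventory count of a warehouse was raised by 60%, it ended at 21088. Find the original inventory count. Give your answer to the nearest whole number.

13180

The overall multiplier applied was 1.6.
So the original inventory count was 21088 ÷ 1.6 = 13180.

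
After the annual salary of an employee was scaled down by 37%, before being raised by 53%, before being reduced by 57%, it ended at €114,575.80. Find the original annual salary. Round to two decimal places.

€276,434.64

Undoing the 57% decrease: €114,575.80 ÷ 0.43 ≈ €266455.348837.
Undoing the 53% increase: €266455.348837 ÷ 1.53 ≈ €174153.822769.
Undoing the 37% decrease: €174153.822769 ÷ 0.63 ≈ €276,434.64.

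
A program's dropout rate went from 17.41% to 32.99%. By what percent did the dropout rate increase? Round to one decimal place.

The change is 32.99 − 17.41 = 15.58 percentage points.
Relative to the original 17.41%, that is 15.58 ÷ 17.41 ≈ 89.5%.
So the dropout rate rose by 89.5%.

89.5%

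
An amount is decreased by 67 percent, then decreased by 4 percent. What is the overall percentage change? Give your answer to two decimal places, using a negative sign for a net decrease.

The combined multiplier is 0.33 × 0.96 = 0.3168.
That corresponds to a decrease of 68.32%.

-68.32%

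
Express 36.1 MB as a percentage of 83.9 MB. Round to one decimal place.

36.1 MB ÷ 83.9 MB ≈ 43.0%.

43.0%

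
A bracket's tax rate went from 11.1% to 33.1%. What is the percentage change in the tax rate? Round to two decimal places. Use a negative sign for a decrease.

The change is 33.1 − 11.1 = 22.0 percentage points.
Relative to the original 11.1%, that is 22.0 ÷ 11.1 ≈ 198.20%.

198.20%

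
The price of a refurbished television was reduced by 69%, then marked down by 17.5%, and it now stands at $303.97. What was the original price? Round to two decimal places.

$1,188.54

The overall multiplier applied was 0.31 × 0.825 = 0.25575.
So the original price was $303.97 ÷ 0.25575 ≈ $1,188.54.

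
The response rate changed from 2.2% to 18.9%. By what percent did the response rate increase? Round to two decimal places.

759.09%

The change is 18.9 − 2.2 = 16.7 percentage points.
Relative to the original 2.2%, that is 16.7 ÷ 2.2 ≈ 759.09%.
So the response rate rose by 759.09%.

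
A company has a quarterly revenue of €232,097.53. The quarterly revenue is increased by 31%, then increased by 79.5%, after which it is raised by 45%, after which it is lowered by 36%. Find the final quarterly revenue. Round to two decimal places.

€506,470.60

Apply the 31% increase: €232,097.53 × 1.31 = €304047.7643.
After the 79.5% increase: €304047.7643 × 1.795 = €545765.7369185.
45% increase: €545765.7369185 × 1.45 = €791360.318531825.
36% decrease: €791360.318531825 × 0.64 = €506470.603860368 ≈ €506,470.60.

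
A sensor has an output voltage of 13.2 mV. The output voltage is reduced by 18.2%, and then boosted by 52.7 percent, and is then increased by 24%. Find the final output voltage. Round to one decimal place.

Each change multiplies by a factor: 0.818 × 1.527 × 1.24 = 1.54886664.
13.2 × 1.54886664 = 20.445039648 ≈ 20.4.

20.4 mV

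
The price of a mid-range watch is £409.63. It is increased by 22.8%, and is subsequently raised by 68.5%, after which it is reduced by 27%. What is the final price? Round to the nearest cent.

Each change multiplies by a factor: 1.228 × 1.685 × 0.73 = 1.5105014.
£409.63 × 1.5105014 = £618.746688482 ≈ £618.75.

£618.75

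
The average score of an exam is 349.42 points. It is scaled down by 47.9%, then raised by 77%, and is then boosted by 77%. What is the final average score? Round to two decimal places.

570.34 points

47.9% decrease: 349.42 × 0.521 = 182.04782.
77% increase: 182.04782 × 1.77 = 322.2246414.
77% increase: 322.2246414 × 1.77 = 570.337615278 ≈ 570.34.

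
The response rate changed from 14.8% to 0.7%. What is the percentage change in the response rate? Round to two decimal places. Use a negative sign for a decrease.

-95.27%

The change is 0.7 − 14.8 = -14.1 percentage points.
Relative to the original 14.8%, that is -14.1 ÷ 14.8 ≈ -95.27%.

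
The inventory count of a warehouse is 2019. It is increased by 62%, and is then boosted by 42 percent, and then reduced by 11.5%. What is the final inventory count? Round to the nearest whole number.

4110

Apply the 62% increase: 2019 × 1.62 = 3270.78.
After the 42% increase: 3270.78 × 1.42 = 4644.5076.
11.5% decrease: 4644.5076 × 0.885 = 4110.389226 ≈ 4110.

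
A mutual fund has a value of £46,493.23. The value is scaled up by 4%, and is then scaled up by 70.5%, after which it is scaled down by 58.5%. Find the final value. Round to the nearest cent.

£34,213.35

Each change multiplies by a factor: 1.04 × 1.705 × 0.415 = 0.735878.
£46,493.23 × 0.735878 = £34213.34510594 ≈ £34,213.35.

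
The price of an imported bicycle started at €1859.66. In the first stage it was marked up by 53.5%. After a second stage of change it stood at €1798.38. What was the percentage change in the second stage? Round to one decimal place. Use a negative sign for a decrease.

After the first stage: €1859.66 × 1.535 = €2854.5781.
Second-stage multiplier: €1798.38 ÷ €2854.5781 ≈ 0.63.
That is a change of -37.0%.

-37.0%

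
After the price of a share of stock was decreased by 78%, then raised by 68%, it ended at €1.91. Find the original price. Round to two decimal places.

€5.17

Undoing the 68% increase: €1.91 ÷ 1.68 ≈ €1.136905.
Undoing the 78% decrease: €1.136905 ÷ 0.22 ≈ €5.17.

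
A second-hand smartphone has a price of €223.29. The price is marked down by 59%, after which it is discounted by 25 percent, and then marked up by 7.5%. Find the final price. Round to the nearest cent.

Each change multiplies by a factor: 0.41 × 0.75 × 1.075 = 0.3305625.
€223.29 × 0.3305625 = €73.811300625 ≈ €73.81.

€73.81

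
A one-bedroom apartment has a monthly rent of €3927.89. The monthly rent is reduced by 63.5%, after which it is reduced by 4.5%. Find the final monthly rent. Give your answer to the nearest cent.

€1369.16

Apply the 63.5% decrease: €3927.89 × 0.365 = €1433.67985.
After the 4.5% decrease: €1433.67985 × 0.955 = €1369.16425675 ≈ €1369.16.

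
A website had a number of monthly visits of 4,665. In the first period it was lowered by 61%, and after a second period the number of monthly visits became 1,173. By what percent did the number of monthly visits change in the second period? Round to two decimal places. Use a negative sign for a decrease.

-35.53%

After the first period: 4,665 × 0.39 = 1819.35.
Second-period multiplier: 1,173 ÷ 1819.35 ≈ 0.644736.
That is a change of -35.53%.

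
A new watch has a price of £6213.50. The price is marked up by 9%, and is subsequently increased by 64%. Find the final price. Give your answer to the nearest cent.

£11107.25

Each change multiplies by a factor: 1.09 × 1.64 = 1.7876.
£6213.50 × 1.7876 = £11107.2526 ≈ £11107.25.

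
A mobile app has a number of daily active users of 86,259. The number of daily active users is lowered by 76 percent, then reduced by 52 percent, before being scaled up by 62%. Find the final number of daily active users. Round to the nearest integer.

Each change multiplies by a factor: 0.24 × 0.48 × 1.62 = 0.186624.
86,259 × 0.186624 = 16097.999616 ≈ 16,098.

16,098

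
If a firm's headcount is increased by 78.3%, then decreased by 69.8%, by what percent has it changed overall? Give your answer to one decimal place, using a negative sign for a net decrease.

-46.2%

A 78.3% increase multiplies by 1.783.
Then a 69.8% decrease: 1.783 × 0.302 = 0.538466.
Overall factor 0.538466, i.e. -46.2%.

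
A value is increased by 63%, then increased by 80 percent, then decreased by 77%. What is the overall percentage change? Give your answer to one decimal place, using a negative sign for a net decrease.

-32.5%

The combined multiplier is 1.63 × 1.8 × 0.23 = 0.67482.
That corresponds to a decrease of 32.5%.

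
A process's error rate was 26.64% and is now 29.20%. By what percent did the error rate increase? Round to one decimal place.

The change is 29.20 − 26.64 = 2.56 percentage points.
Relative to the original 26.64%, that is 2.56 ÷ 26.64 ≈ 9.6%.
So the error rate rose by 9.6%.

9.6%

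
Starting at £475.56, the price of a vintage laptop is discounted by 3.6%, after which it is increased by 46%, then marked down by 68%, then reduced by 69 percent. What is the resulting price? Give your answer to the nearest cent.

£66.40

3.6% decrease: £475.56 × 0.964 = £458.43984.
Apply the 46% increase: £458.43984 × 1.46 = £669.3221664.
Apply the 68% decrease: £669.3221664 × 0.32 = £214.183093248.
69% decrease: £214.183093248 × 0.31 = £66.39675890688 ≈ £66.40.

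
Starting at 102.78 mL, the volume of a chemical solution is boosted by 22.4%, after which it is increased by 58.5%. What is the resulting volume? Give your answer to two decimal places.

199.40 mL

Apply the 22.4% increase: 102.78 × 1.224 = 125.80272.
58.5% increase: 125.80272 × 1.585 = 199.3973112 ≈ 199.40.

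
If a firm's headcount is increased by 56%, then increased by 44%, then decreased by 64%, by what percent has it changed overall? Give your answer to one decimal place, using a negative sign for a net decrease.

-19.1%

The combined multiplier is 1.56 × 1.44 × 0.36 = 0.808704.
That corresponds to a decrease of 19.1%.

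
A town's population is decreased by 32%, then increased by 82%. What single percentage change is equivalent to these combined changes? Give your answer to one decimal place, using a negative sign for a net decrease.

23.8%

A 32% decrease multiplies by 0.68.
Then an 82% increase: 0.68 × 1.82 = 1.2376.
Overall factor 1.2376, i.e. 23.8%.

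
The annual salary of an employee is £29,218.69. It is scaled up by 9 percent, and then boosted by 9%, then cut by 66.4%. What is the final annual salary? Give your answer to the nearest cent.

9% increase: £29,218.69 × 1.09 = £31848.3721.
9% increase: £31848.3721 × 1.09 = £34714.725589.
66.4% decrease: £34714.725589 × 0.336 = £11664.147797904 ≈ £11,664.15.

£11,664.15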